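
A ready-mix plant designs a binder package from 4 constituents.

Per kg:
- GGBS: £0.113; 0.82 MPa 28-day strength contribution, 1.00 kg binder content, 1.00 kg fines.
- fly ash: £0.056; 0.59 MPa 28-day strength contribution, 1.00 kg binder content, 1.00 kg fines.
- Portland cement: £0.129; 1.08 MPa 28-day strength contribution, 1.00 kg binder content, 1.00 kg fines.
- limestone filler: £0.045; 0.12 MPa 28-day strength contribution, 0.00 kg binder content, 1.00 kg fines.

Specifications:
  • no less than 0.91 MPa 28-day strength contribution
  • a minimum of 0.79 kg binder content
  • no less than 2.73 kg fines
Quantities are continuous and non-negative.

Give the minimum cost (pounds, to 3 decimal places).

£0.136

Let x1 = kg of GGBS, x2 = kg of fly ash, x3 = kg of Portland cement, x4 = kg of limestone filler.
min 0.113x1 + 0.056x2 + 0.129x3 + 0.045x4 with:
  0.82x1 + 0.59x2 + 1.08x3 + 0.12x4 ≥ 0.91   (28-day strength contribution)
  1x1 + 1x2 + 1x3 ≥ 0.79   (binder content)
  1x1 + 1x2 + 1x3 + 1x4 ≥ 2.73   (fines)
  x1, x2, x3, x4 ≥ 0.
The cheapest feasible vertex uses only fly ash, limestone filler; GGBS, Portland cement are not used. The 28-day strength contribution and fines requirements are met with equality.
So fly ash = 1.239 kg, limestone filler = 1.491 kg.
Hence cost = 0.056·1.239 + 0.045·1.491 = £0.13648.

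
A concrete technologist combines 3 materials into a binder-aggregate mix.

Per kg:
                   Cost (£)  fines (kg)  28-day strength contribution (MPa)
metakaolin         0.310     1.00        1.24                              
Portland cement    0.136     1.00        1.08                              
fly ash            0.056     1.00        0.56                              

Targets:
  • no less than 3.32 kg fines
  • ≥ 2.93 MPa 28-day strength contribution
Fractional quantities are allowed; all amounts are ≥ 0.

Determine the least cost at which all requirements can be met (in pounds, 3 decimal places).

£0.293

Let x1 = kg of metakaolin, x2 = kg of Portland cement, x3 = kg of fly ash.
Minimize 0.31x1 + 0.136x2 + 0.056x3 s.t.:
  1x1 + 1x2 + 1x3 ≥ 3.32   (fines)
  1.24x1 + 1.08x2 + 0.56x3 ≥ 2.93   (28-day strength contribution)
  x1, x2, x3 ≥ 0.
At the optimum only fly ash is positive (metakaolin, Portland cement = 0). Binding constraint: 28-day strength contribution.
Solving gives x3 = 5.232.
Objective = 0.056·5.232 = 0.29299.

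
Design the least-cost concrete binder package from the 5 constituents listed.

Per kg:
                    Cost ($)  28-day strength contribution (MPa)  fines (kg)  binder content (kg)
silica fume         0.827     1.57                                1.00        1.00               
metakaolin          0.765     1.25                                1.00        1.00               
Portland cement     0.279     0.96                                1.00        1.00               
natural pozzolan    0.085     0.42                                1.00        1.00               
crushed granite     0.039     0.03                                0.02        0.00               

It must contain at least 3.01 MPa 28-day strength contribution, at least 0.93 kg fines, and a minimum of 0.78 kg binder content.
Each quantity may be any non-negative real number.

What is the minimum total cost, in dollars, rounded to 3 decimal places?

Let x1 = kg of silica fume, x2 = kg of metakaolin, x3 = kg of Portland cement, x4 = kg of natural pozzolan, x5 = kg of crushed granite.
Minimise 0.827x1 + 0.765x2 + 0.279x3 + 0.085x4 + 0.039x5 s.t.:
  1.57x1 + 1.25x2 + 0.96x3 + 0.42x4 + 0.03x5 ≥ 3.01   (28-day strength contribution)
  1x1 + 1x2 + 1x3 + 1x4 + 0.02x5 ≥ 0.93   (fines)
  1x1 + 1x2 + 1x3 + 1x4 ≥ 0.78   (binder content)
  x1, x2, x3, x4, x5 ≥ 0.
The optimal basis is {natural pozzolan}; silica fume, metakaolin, Portland cement, crushed granite drop out. There the 28-day strength contribution constraint is tight.
That vertex is x4 = 7.167.
Objective = 0.085·7.167 = 0.60920.

$0.609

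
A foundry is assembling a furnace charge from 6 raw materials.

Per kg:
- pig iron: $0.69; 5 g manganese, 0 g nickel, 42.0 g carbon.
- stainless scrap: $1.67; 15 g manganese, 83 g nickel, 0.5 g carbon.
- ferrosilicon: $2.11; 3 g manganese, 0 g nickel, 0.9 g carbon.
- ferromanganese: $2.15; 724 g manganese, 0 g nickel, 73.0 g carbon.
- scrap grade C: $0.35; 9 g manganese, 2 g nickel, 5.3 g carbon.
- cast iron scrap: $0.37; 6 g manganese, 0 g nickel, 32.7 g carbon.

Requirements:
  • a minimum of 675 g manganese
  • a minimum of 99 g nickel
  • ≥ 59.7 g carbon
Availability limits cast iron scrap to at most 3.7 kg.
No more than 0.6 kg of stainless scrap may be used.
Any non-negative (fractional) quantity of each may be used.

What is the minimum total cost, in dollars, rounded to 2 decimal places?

This is a linear program. Let x1 = kg of pig iron, x2 = kg of stainless scrap, x3 = kg of ferrosilicon, x4 = kg of ferromanganese, x5 = kg of scrap grade C, x6 = kg of cast iron scrap.
min 0.69x1 + 1.67x2 + 2.11x3 + 2.15x4 + 0.35x5 + 0.37x6 s.t.:
  5x1 + 15x2 + 3x3 + 724x4 + 9x5 + 6x6 ≥ 675   (manganese)
  83x2 + 2x5 ≥ 99   (nickel)
  42x1 + 0.5x2 + 0.9x3 + 73x4 + 5.3x5 + 32.7x6 ≥ 59.7   (carbon)
  x6 ≤ 3.7
  x2 ≤ 0.6
  x1, x2, x3, x4, x5, x6 ≥ 0.
The cheapest feasible vertex uses only stainless scrap, ferromanganese, scrap grade C; pig iron, ferrosilicon, cast iron scrap are not used. Binding constraints: manganese, nickel, the stainless scrap cap.
So stainless scrap = 0.6 kg, ferromanganese = 0.6141 kg, scrap grade C = 24.6 kg.
Hence cost = 1.67·0.6 + 2.15·0.6141 + 0.35·24.6 = $10.9323.

$10.93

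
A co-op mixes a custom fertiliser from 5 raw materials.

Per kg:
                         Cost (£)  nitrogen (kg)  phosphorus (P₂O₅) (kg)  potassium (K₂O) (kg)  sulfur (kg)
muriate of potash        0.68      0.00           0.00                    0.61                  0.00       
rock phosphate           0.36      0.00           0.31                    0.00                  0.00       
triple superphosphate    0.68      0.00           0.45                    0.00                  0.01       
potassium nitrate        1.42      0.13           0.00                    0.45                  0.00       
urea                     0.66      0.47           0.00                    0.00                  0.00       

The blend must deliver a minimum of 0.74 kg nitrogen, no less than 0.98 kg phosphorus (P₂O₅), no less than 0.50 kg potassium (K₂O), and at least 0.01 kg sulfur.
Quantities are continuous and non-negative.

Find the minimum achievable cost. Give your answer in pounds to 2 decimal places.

£2.89

Let x1 = kg of muriate of potash, x2 = kg of rock phosphate, x3 = kg of triple superphosphate, x4 = kg of potassium nitrate, x5 = kg of urea.
min 0.68x1 + 0.36x2 + 0.68x3 + 1.42x4 + 0.66x5 subject to:
  0.13x4 + 0.47x5 ≥ 0.74   (nitrogen)
  0.31x2 + 0.45x3 ≥ 0.98   (phosphorus (P₂O₅))
  0.61x1 + 0.45x4 ≥ 0.5   (potassium (K₂O))
  0.01x3 ≥ 0.01   (sulfur)
  x1, x2, x3, x4, x5 ≥ 0.
At the optimum only muriate of potash, rock phosphate, triple superphosphate, urea are positive (potassium nitrate = 0). Binding constraints: nitrogen, phosphorus (P₂O₅), potassium (K₂O), sulfur.
So muriate of potash = 0.8197 kg, rock phosphate = 1.71 kg, triple superphosphate = 1 kg, urea = 1.574 kg.
Cost = 0.68·0.8197 + 0.36·1.71 + 0.68·1 + 0.66·1.574 = 2.8918.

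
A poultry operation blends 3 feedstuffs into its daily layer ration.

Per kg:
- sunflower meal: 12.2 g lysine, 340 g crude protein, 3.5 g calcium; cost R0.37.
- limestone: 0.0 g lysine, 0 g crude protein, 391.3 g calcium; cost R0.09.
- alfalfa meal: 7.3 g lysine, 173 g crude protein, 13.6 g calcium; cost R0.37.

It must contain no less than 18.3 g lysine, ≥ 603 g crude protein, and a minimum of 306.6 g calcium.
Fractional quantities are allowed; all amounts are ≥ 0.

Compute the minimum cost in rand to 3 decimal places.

R0.725

Set it up as a linear program. Let x1 = kg of sunflower meal, x2 = kg of limestone, x3 = kg of alfalfa meal.
min 0.37x1 + 0.09x2 + 0.37x3 with:
  12.2x1 + 7.3x3 ≥ 18.3   (lysine)
  340x1 + 173x3 ≥ 603   (crude protein)
  3.5x1 + 391.3x2 + 13.6x3 ≥ 306.6   (calcium)
  x1, x2, x3 ≥ 0.
The cheapest feasible vertex uses only sunflower meal, limestone; alfalfa meal is not used. There the crude protein and calcium constraints are tight.
That vertex is x1 = 1.774, x2 = 0.7677.
Hence cost = 0.37·1.774 + 0.09·0.7677 = R0.72547.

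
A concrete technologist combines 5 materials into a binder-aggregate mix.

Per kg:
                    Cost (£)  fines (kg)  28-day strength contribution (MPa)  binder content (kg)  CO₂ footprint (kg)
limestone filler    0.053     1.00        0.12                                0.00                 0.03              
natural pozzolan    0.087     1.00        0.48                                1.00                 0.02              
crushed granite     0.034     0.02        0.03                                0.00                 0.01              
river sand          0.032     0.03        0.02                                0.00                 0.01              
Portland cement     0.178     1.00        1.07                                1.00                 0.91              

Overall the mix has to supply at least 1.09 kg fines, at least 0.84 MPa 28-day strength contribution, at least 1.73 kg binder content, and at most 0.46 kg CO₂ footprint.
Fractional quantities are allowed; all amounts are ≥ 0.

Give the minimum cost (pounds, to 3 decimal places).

£0.152

Set it up as a linear program. Let x1 = kg of limestone filler, x2 = kg of natural pozzolan, x3 = kg of crushed granite, x4 = kg of river sand, x5 = kg of Portland cement.
Minimise 0.053x1 + 0.087x2 + 0.034x3 + 0.032x4 + 0.178x5 s.t.:
  1x1 + 1x2 + 0.02x3 + 0.03x4 + 1x5 ≥ 1.09   (fines)
  0.12x1 + 0.48x2 + 0.03x3 + 0.02x4 + 1.07x5 ≥ 0.84   (28-day strength contribution)
  1x2 + 1x5 ≥ 1.73   (binder content)
  0.03x1 + 0.02x2 + 0.01x3 + 0.01x4 + 0.91x5 ≤ 0.46   (CO₂ footprint)
  x1, x2, x3, x4, x5 ≥ 0.
The optimal basis is {natural pozzolan, Portland cement}; limestone filler, crushed granite, river sand drop out. The 28-day strength contribution and binder content requirements are met with equality.
That vertex is x2 = 1.714, x5 = 0.01627.
Objective = 0.087·1.714 + 0.178·0.01627 = 0.15201.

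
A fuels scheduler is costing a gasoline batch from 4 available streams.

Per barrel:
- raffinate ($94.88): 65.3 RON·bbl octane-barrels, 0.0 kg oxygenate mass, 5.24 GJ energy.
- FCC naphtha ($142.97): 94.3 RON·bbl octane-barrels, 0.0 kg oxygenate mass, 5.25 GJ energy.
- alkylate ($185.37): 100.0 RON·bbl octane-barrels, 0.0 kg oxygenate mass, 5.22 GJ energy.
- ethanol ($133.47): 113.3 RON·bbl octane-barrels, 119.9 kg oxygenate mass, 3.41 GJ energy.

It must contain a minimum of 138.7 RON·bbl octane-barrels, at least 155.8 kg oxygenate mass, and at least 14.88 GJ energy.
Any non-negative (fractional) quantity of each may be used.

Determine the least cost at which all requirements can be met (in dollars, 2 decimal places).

$362.63

This is a linear program. Let x1 = barrels of raffinate, x2 = barrels of FCC naphtha, x3 = barrels of alkylate, x4 = barrels of ethanol.
Minimise 94.88x1 + 142.97x2 + 185.37x3 + 133.47x4 subject to:
  65.3x1 + 94.3x2 + 100x3 + 113.3x4 ≥ 138.7   (octane-barrels)
  119.9x4 ≥ 155.8   (oxygenate mass)
  5.24x1 + 5.25x2 + 5.22x3 + 3.41x4 ≥ 14.88   (energy)
  x1, x2, x3, x4 ≥ 0.
The cheapest feasible vertex uses only raffinate, ethanol; FCC naphtha, alkylate are not used. The oxygenate mass and energy requirements are met with equality.
Optimal quantities: raffinate = 1.9941 barrels, ethanol = 1.2994 barrels.
Cost = 94.88·1.9941 + 133.47·1.2994 = 362.6311.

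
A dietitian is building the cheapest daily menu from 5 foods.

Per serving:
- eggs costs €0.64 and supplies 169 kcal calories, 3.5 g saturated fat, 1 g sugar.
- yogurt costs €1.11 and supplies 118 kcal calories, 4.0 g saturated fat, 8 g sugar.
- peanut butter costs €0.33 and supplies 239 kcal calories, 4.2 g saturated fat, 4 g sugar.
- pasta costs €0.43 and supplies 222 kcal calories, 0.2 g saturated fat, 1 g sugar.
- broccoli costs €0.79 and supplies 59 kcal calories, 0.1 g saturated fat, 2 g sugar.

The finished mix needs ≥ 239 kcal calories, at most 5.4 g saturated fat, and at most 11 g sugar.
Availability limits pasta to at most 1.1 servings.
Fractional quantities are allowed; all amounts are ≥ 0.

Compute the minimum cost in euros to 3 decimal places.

€0.330

Let x1 = servings of eggs, x2 = servings of yogurt, x3 = servings of peanut butter, x4 = servings of pasta, x5 = servings of broccoli.
min 0.64x1 + 1.11x2 + 0.33x3 + 0.43x4 + 0.79x5 s.t.:
  169x1 + 118x2 + 239x3 + 222x4 + 59x5 ≥ 239   (calories)
  3.5x1 + 4x2 + 4.2x3 + 0.2x4 + 0.1x5 ≤ 5.4   (saturated fat)
  1x1 + 8x2 + 4x3 + 1x4 + 2x5 ≤ 11   (sugar)
  x4 ≤ 1.1
  x1, x2, x3, x4, x5 ≥ 0.
The cheapest feasible vertex uses only peanut butter; eggs, yogurt, pasta, broccoli are not used. The calories requirement is met with equality.
Solving gives x3 = 1.
Objective = 0.33·1 = 0.33000.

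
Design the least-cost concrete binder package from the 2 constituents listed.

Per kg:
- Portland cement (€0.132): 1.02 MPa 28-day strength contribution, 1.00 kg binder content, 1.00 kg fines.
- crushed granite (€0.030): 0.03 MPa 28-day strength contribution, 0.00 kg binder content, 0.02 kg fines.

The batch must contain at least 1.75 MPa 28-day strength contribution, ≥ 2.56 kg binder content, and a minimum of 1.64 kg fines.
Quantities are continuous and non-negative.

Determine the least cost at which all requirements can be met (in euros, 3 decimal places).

€0.338

Let x1 = kg of Portland cement, x2 = kg of crushed granite.
Minimize 0.132x1 + 0.03x2 with:
  1.02x1 + 0.03x2 ≥ 1.75   (28-day strength contribution)
  1x1 ≥ 2.56   (binder content)
  1x1 + 0.02x2 ≥ 1.64   (fines)
  x1, x2 ≥ 0.
The cheapest feasible vertex uses only Portland cement; crushed granite is not used. Binding constraint: binder content.
Optimal quantities: Portland cement = 2.56 kg.
Cost = 0.132·2.56 = 0.33792.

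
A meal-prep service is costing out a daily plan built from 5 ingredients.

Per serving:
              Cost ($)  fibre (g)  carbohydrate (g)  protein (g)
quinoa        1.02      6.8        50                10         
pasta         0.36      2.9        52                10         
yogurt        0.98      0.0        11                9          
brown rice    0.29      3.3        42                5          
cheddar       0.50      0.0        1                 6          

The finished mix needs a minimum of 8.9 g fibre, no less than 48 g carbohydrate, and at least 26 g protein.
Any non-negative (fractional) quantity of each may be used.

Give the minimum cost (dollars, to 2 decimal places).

Let x1 = servings of quinoa, x2 = servings of pasta, x3 = servings of yogurt, x4 = servings of brown rice, x5 = servings of cheddar.
min 1.02x1 + 0.36x2 + 0.98x3 + 0.29x4 + 0.5x5 subject to:
  6.8x1 + 2.9x2 + 3.3x4 ≥ 8.9   (fibre)
  50x1 + 52x2 + 11x3 + 42x4 + 1x5 ≥ 48   (carbohydrate)
  10x1 + 10x2 + 9x3 + 5x4 + 6x5 ≥ 26   (protein)
  x1, x2, x3, x4, x5 ≥ 0.
The cheapest feasible vertex uses only pasta, brown rice; quinoa, yogurt, cheddar are not used. There the fibre and protein constraints are tight.
Solving gives x2 = 2.232, x4 = 0.7351.
Total cost: 0.36·2.232 + 0.29·0.7351 = 1.0167.

$1.02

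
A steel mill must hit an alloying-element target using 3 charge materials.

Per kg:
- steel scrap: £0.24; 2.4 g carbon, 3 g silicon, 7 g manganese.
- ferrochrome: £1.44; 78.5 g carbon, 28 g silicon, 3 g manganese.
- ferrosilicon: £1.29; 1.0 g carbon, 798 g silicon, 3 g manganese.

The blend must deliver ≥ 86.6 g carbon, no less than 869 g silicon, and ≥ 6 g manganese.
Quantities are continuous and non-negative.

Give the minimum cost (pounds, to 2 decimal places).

£2.92

Let x1 = kg of steel scrap, x2 = kg of ferrochrome, x3 = kg of ferrosilicon.
Minimize 0.24x1 + 1.44x2 + 1.29x3 subject to:
  2.4x1 + 78.5x2 + 1x3 ≥ 86.6   (carbon)
  3x1 + 28x2 + 798x3 ≥ 869   (silicon)
  7x1 + 3x2 + 3x3 ≥ 6   (manganese)
  x1, x2, x3 ≥ 0.
The minimum-cost mix takes nothing from steel scrap — only ferrochrome, ferrosilicon. The carbon and silicon requirements are met with equality.
So ferrochrome = 1.0898 kg, ferrosilicon = 1.0507 kg.
Objective = 1.44·1.0898 + 1.29·1.0507 = 2.9247.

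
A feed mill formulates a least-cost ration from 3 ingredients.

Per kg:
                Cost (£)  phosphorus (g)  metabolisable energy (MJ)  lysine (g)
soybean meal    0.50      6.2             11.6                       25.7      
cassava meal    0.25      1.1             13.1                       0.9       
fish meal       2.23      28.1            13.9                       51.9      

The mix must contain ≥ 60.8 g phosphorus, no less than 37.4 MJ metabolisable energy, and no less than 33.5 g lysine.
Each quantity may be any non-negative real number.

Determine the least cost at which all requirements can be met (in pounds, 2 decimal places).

Set it up as a linear program. Let x1 = kg of soybean meal, x2 = kg of cassava meal, x3 = kg of fish meal.
Minimise 0.5x1 + 0.25x2 + 2.23x3 s.t.:
  6.2x1 + 1.1x2 + 28.1x3 ≥ 60.8   (phosphorus)
  11.6x1 + 13.1x2 + 13.9x3 ≥ 37.4   (metabolisable energy)
  25.7x1 + 0.9x2 + 51.9x3 ≥ 33.5   (lysine)
  x1, x2, x3 ≥ 0.
The cheapest feasible vertex uses only soybean meal, fish meal; cassava meal is not used. The phosphorus and metabolisable energy requirements are met with equality.
Solving gives x1 = 0.8584, x3 = 1.974.
Cost = 0.5·0.8584 + 2.23·1.974 = 4.8312.

£4.83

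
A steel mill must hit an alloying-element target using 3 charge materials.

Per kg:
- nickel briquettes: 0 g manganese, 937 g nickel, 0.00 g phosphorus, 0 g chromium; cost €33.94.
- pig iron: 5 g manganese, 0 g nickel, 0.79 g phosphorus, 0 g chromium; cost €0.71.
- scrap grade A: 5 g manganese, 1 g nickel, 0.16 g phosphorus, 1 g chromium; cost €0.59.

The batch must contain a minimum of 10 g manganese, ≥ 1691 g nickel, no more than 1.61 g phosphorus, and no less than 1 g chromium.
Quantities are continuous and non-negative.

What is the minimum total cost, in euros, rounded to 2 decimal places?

€62.36

This is a linear program. Let x1 = kg of nickel briquettes, x2 = kg of pig iron, x3 = kg of scrap grade A.
min 33.94x1 + 0.71x2 + 0.59x3 subject to:
  5x2 + 5x3 ≥ 10   (manganese)
  937x1 + 1x3 ≥ 1691   (nickel)
  0.79x2 + 0.16x3 ≤ 1.61   (phosphorus)
  1x3 ≥ 1   (chromium)
  x1, x2, x3 ≥ 0.
At the optimum only nickel briquettes, scrap grade A are positive (pig iron = 0). There the manganese and nickel constraints are tight.
So nickel briquettes = 1.8026 kg, scrap grade A = 2 kg.
Total cost: 33.94·1.8026 + 0.59·2 = 62.3602.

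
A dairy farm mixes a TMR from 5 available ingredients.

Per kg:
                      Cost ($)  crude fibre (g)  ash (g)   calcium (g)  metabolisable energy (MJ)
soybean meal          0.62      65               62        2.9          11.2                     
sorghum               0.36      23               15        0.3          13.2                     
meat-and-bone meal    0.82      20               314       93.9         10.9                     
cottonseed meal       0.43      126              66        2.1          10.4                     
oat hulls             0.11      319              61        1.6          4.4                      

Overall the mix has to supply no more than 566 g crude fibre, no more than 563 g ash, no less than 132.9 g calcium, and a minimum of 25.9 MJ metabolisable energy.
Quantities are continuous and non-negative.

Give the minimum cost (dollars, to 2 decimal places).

Let x1 = kg of soybean meal, x2 = kg of sorghum, x3 = kg of meat-and-bone meal, x4 = kg of cottonseed meal, x5 = kg of oat hulls.
min 0.62x1 + 0.36x2 + 0.82x3 + 0.43x4 + 0.11x5 subject to:
  65x1 + 23x2 + 20x3 + 126x4 + 319x5 ≤ 566   (crude fibre)
  62x1 + 15x2 + 314x3 + 66x4 + 61x5 ≤ 563   (ash)
  2.9x1 + 0.3x2 + 93.9x3 + 2.1x4 + 1.6x5 ≥ 132.9   (calcium)
  11.2x1 + 13.2x2 + 10.9x3 + 10.4x4 + 4.4x5 ≥ 25.9   (metabolisable energy)
  x1, x2, x3, x4, x5 ≥ 0.
The minimum-cost mix takes nothing from soybean meal, cottonseed meal — only sorghum, meat-and-bone meal, oat hulls. Binding constraints: crude fibre, calcium, metabolisable energy.
Solving gives x2 = 0.2614, x3 = 1.386, x5 = 1.669.
Total cost: 0.36·0.2614 + 0.82·1.386 + 0.11·1.669 = 1.4142.

$1.41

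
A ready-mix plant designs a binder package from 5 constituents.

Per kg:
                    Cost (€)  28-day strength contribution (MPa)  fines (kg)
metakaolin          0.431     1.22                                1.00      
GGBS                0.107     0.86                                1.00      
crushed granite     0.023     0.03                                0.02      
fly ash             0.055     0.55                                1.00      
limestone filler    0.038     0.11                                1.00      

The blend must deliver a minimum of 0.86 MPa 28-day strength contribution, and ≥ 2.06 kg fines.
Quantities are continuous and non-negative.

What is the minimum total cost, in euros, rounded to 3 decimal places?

€0.103

Let x1 = kg of metakaolin, x2 = kg of GGBS, x3 = kg of crushed granite, x4 = kg of fly ash, x5 = kg of limestone filler.
min 0.431x1 + 0.107x2 + 0.023x3 + 0.055x4 + 0.038x5 s.t.:
  1.22x1 + 0.86x2 + 0.03x3 + 0.55x4 + 0.11x5 ≥ 0.86   (28-day strength contribution)
  1x1 + 1x2 + 0.02x3 + 1x4 + 1x5 ≥ 2.06   (fines)
  x1, x2, x3, x4, x5 ≥ 0.
The minimum-cost mix takes nothing from metakaolin, GGBS, crushed granite — only fly ash, limestone filler. Binding constraints: 28-day strength contribution and fines.
That vertex is x4 = 1.44, x5 = 0.6205.
Total cost: 0.055·1.44 + 0.038·0.6205 = 0.10278.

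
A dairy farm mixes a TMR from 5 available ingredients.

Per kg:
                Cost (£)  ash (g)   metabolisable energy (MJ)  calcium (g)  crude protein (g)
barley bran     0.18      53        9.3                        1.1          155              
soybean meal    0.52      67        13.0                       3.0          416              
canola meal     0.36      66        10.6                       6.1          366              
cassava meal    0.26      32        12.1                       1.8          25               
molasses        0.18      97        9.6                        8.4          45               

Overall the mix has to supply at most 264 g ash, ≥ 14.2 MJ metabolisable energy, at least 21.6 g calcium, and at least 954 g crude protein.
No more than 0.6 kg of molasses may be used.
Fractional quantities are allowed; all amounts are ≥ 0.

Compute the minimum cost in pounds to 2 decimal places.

Set it up as a linear program. Let x1 = kg of barley bran, x2 = kg of soybean meal, x3 = kg of canola meal, x4 = kg of cassava meal, x5 = kg of molasses.
Minimise 0.18x1 + 0.52x2 + 0.36x3 + 0.26x4 + 0.18x5 with:
  53x1 + 67x2 + 66x3 + 32x4 + 97x5 ≤ 264   (ash)
  9.3x1 + 13x2 + 10.6x3 + 12.1x4 + 9.6x5 ≥ 14.2   (metabolisable energy)
  1.1x1 + 3x2 + 6.1x3 + 1.8x4 + 8.4x5 ≥ 21.6   (calcium)
  155x1 + 416x2 + 366x3 + 25x4 + 45x5 ≥ 954   (crude protein)
  x5 ≤ 0.6
  x1, x2, x3, x4, x5 ≥ 0.
The minimum-cost mix takes nothing from barley bran, soybean meal, cassava meal — only canola meal, molasses. The calcium and the molasses cap requirements are met with equality.
So canola meal = 2.715 kg, molasses = 0.6 kg.
Objective = 0.36·2.715 + 0.18·0.6 = 1.0854.

£1.09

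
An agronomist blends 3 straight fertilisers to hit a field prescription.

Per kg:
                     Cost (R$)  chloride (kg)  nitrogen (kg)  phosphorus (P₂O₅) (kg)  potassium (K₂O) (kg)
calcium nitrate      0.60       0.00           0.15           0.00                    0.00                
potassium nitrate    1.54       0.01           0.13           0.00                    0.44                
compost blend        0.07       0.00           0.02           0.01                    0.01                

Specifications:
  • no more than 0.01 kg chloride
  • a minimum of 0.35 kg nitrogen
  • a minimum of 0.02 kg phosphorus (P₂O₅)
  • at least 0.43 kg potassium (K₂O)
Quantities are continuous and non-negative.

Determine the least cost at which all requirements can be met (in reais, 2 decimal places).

R$1.96

Let x1 = kg of calcium nitrate, x2 = kg of potassium nitrate, x3 = kg of compost blend.
min 0.6x1 + 1.54x2 + 0.07x3 subject to:
  0.01x2 ≤ 0.01   (chloride)
  0.15x1 + 0.13x2 + 0.02x3 ≥ 0.35   (nitrogen)
  0.01x3 ≥ 0.02   (phosphorus (P₂O₅))
  0.44x2 + 0.01x3 ≥ 0.43   (potassium (K₂O))
  x1, x2, x3 ≥ 0.
At the optimum only potassium nitrate, compost blend are positive (calcium nitrate = 0). There the nitrogen and potassium (K₂O) constraints are tight.
Optimal quantities: potassium nitrate = 0.68 kg, compost blend = 13.08 kg.
Cost = 1.54·0.68 + 0.07·13.08 = 1.9628.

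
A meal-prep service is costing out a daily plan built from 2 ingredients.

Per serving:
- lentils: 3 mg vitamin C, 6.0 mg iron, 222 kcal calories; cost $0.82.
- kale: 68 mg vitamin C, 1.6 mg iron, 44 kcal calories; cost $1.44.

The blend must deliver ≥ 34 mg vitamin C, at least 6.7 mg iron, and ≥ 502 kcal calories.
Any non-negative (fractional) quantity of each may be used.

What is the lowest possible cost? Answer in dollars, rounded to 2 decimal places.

Treat it as an LP. Let x1 = servings of lentils, x2 = servings of kale.
Minimize 0.82x1 + 1.44x2 subject to:
  3x1 + 68x2 ≥ 34   (vitamin C)
  6x1 + 1.6x2 ≥ 6.7   (iron)
  222x1 + 44x2 ≥ 502   (calories)
  x1, x2 ≥ 0.
Both inputs are positive at the optimum. There the vitamin C and calories constraints are tight.
So lentils = 2.181 servings, kale = 0.4038 servings.
Cost = 0.82·2.181 + 1.44·0.4038 = 2.3699.

$2.37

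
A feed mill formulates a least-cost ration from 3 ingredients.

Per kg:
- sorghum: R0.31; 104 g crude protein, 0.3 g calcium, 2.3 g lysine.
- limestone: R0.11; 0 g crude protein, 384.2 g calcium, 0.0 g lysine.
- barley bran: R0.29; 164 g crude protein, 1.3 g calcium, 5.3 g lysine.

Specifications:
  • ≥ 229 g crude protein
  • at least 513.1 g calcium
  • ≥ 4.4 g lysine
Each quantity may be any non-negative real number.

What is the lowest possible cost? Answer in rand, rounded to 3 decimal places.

R0.551

This is a linear program. Let x1 = kg of sorghum, x2 = kg of limestone, x3 = kg of barley bran.
min 0.31x1 + 0.11x2 + 0.29x3 with:
  104x1 + 164x3 ≥ 229   (crude protein)
  0.3x1 + 384.2x2 + 1.3x3 ≥ 513.1   (calcium)
  2.3x1 + 5.3x3 ≥ 4.4   (lysine)
  x1, x2, x3 ≥ 0.
The cheapest feasible vertex uses only limestone, barley bran; sorghum is not used. The crude protein and calcium requirements are met with equality.
That vertex is x2 = 1.331, x3 = 1.396.
Hence cost = 0.11·1.331 + 0.29·1.396 = R0.55125.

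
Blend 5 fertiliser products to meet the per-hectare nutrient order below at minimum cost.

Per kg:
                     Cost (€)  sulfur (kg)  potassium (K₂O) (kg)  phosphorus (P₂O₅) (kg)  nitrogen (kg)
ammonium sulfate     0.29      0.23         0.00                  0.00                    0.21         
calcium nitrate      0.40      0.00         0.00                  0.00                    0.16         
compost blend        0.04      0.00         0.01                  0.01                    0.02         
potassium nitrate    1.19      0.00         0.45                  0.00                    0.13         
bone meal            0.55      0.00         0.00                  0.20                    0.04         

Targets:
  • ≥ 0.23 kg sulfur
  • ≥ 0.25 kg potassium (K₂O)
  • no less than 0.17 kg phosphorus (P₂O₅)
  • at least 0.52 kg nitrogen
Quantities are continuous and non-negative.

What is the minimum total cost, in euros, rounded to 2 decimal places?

€1.18

This is a linear program. Let x1 = kg of ammonium sulfate, x2 = kg of calcium nitrate, x3 = kg of compost blend, x4 = kg of potassium nitrate, x5 = kg of bone meal.
min 0.29x1 + 0.4x2 + 0.04x3 + 1.19x4 + 0.55x5 subject to:
  0.23x1 ≥ 0.23   (sulfur)
  0.01x3 + 0.45x4 ≥ 0.25   (potassium (K₂O))
  0.01x3 + 0.2x5 ≥ 0.17   (phosphorus (P₂O₅))
  0.21x1 + 0.16x2 + 0.02x3 + 0.13x4 + 0.04x5 ≥ 0.52   (nitrogen)
  x1, x2, x3, x4, x5 ≥ 0.
The cheapest feasible vertex uses only ammonium sulfate, compost blend, potassium nitrate; calcium nitrate, bone meal are not used. Binding constraints: sulfur, potassium (K₂O), phosphorus (P₂O₅).
Solving gives x1 = 1, x3 = 17, x4 = 0.1778.
Hence cost = 0.29·1 + 0.04·17 + 1.19·0.1778 = €1.1816.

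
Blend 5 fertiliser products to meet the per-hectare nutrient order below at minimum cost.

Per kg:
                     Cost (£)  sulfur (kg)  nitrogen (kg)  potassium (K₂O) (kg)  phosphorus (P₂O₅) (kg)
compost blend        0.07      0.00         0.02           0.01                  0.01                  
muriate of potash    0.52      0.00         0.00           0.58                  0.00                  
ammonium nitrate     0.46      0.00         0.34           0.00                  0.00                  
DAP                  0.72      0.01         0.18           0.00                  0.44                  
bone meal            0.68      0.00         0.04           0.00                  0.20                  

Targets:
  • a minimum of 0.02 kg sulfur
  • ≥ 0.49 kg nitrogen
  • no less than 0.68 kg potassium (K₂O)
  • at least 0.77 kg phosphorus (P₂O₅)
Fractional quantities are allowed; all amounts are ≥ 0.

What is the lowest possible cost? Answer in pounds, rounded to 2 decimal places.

£2.23

Let x1 = kg of compost blend, x2 = kg of muriate of potash, x3 = kg of ammonium nitrate, x4 = kg of DAP, x5 = kg of bone meal.
Minimize 0.07x1 + 0.52x2 + 0.46x3 + 0.72x4 + 0.68x5 with:
  0.01x4 ≥ 0.02   (sulfur)
  0.02x1 + 0.34x3 + 0.18x4 + 0.04x5 ≥ 0.49   (nitrogen)
  0.01x1 + 0.58x2 ≥ 0.68   (potassium (K₂O))
  0.01x1 + 0.44x4 + 0.2x5 ≥ 0.77   (phosphorus (P₂O₅))
  x1, x2, x3, x4, x5 ≥ 0.
At the optimum only muriate of potash, ammonium nitrate, DAP are positive (compost blend, bone meal = 0). Binding constraints: sulfur, nitrogen, potassium (K₂O).
Optimal quantities: muriate of potash = 1.172 kg, ammonium nitrate = 0.3824 kg, DAP = 2 kg.
Objective = 0.52·1.172 + 0.46·0.3824 + 0.72·2 = 2.2253.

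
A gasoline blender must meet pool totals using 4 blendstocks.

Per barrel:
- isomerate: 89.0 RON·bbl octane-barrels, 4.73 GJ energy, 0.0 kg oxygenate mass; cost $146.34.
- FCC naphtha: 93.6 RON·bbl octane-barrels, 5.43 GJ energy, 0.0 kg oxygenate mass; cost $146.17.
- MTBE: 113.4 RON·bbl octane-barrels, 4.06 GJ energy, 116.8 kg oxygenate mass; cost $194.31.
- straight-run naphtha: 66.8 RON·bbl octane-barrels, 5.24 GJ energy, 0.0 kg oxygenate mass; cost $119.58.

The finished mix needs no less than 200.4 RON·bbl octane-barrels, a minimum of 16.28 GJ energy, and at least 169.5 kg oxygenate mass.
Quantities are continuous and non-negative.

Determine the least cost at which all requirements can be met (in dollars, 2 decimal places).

Let x1 = barrels of isomerate, x2 = barrels of FCC naphtha, x3 = barrels of MTBE, x4 = barrels of straight-run naphtha.
min 146.34x1 + 146.17x2 + 194.31x3 + 119.58x4 with:
  89x1 + 93.6x2 + 113.4x3 + 66.8x4 ≥ 200.4   (octane-barrels)
  4.73x1 + 5.43x2 + 4.06x3 + 5.24x4 ≥ 16.28   (energy)
  116.8x3 ≥ 169.5   (oxygenate mass)
  x1, x2, x3, x4 ≥ 0.
The cheapest feasible vertex uses only MTBE, straight-run naphtha; isomerate, FCC naphtha are not used. Binding constraints: energy and oxygenate mass.
Solving gives x3 = 1.4512, x4 = 1.9825.
Cost = 194.31·1.4512 + 119.58·1.9825 = 519.0500.

$519.05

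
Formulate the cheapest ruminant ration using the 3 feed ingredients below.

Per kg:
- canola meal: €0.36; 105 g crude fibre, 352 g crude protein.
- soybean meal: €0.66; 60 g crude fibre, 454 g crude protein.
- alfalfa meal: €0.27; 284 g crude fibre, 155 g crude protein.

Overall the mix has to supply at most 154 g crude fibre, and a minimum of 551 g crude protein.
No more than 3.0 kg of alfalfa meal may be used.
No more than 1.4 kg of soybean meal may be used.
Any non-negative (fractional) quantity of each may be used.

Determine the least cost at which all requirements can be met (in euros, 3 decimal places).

€0.590

Let x1 = kg of canola meal, x2 = kg of soybean meal, x3 = kg of alfalfa meal.
Minimize 0.36x1 + 0.66x2 + 0.27x3 with:
  105x1 + 60x2 + 284x3 ≤ 154   (crude fibre)
  352x1 + 454x2 + 155x3 ≥ 551   (crude protein)
  x3 ≤ 3
  x2 ≤ 1.4
  x1, x2, x3 ≥ 0.
At the optimum only canola meal, soybean meal are positive (alfalfa meal = 0). Binding constraints: crude fibre and crude protein.
So canola meal = 1.388 kg, soybean meal = 0.1374 kg.
Total cost: 0.36·1.388 + 0.66·0.1374 = 0.59036.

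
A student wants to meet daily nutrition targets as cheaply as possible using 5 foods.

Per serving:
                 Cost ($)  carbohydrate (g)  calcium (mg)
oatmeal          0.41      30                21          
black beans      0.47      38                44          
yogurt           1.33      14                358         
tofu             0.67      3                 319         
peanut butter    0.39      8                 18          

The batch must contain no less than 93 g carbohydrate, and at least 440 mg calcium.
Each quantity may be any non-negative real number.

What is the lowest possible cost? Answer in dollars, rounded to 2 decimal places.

Let x1 = servings of oatmeal, x2 = servings of black beans, x3 = servings of yogurt, x4 = servings of tofu, x5 = servings of peanut butter.
Minimise 0.41x1 + 0.47x2 + 1.33x3 + 0.67x4 + 0.39x5 s.t.:
  30x1 + 38x2 + 14x3 + 3x4 + 8x5 ≥ 93   (carbohydrate)
  21x1 + 44x2 + 358x3 + 319x4 + 18x5 ≥ 440   (calcium)
  x1, x2, x3, x4, x5 ≥ 0.
The cheapest feasible vertex uses only black beans, tofu; oatmeal, yogurt, peanut butter are not used. Binding constraints: carbohydrate and calcium.
Solving gives x2 = 2.364, x4 = 1.053.
Total cost: 0.47·2.364 + 0.67·1.053 = 1.8166.

$1.82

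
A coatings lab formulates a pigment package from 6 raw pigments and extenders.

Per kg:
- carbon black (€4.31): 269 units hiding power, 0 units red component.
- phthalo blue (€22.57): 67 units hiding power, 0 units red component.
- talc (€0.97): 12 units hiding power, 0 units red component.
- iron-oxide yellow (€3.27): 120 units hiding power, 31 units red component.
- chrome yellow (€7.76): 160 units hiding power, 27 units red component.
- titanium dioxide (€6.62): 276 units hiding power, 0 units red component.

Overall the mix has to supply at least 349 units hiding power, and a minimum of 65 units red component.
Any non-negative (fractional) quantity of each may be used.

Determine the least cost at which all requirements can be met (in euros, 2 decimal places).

Let x1 = kg of carbon black, x2 = kg of phthalo blue, x3 = kg of talc, x4 = kg of iron-oxide yellow, x5 = kg of chrome yellow, x6 = kg of titanium dioxide.
Minimize 4.31x1 + 22.57x2 + 0.97x3 + 3.27x4 + 7.76x5 + 6.62x6 subject to:
  269x1 + 67x2 + 12x3 + 120x4 + 160x5 + 276x6 ≥ 349   (hiding power)
  31x4 + 27x5 ≥ 65   (red component)
  x1, x2, x3, x4, x5, x6 ≥ 0.
The optimal basis is {carbon black, iron-oxide yellow}; phthalo blue, talc, chrome yellow, titanium dioxide drop out. There the hiding power and red component constraints are tight.
So carbon black = 0.362 kg, iron-oxide yellow = 2.097 kg.
Objective = 4.31·0.362 + 3.27·2.097 = 8.4174.

€8.42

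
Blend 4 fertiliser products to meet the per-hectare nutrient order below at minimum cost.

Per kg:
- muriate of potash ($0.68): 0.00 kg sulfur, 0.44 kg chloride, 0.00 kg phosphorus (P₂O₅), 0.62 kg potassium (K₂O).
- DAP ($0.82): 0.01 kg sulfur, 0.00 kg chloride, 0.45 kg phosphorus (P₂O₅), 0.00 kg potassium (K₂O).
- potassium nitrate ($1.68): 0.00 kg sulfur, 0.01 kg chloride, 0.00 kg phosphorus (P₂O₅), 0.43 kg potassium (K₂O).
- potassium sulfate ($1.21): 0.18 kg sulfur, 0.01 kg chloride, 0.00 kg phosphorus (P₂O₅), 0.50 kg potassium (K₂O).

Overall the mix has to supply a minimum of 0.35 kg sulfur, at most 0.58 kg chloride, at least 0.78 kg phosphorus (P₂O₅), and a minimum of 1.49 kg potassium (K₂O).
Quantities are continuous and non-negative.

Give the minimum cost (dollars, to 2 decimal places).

$4.28

This is a linear program. Let x1 = kg of muriate of potash, x2 = kg of DAP, x3 = kg of potassium nitrate, x4 = kg of potassium sulfate.
Minimize 0.68x1 + 0.82x2 + 1.68x3 + 1.21x4 subject to:
  0.01x2 + 0.18x4 ≥ 0.35   (sulfur)
  0.44x1 + 0.01x3 + 0.01x4 ≤ 0.58   (chloride)
  0.45x2 ≥ 0.78   (phosphorus (P₂O₅))
  0.62x1 + 0.43x3 + 0.5x4 ≥ 1.49   (potassium (K₂O))
  x1, x2, x3, x4 ≥ 0.
The cheapest feasible vertex uses only muriate of potash, DAP, potassium sulfate; potassium nitrate is not used. The sulfur, phosphorus (P₂O₅), potassium (K₂O) requirements are met with equality.
Optimal quantities: muriate of potash = 0.9128 kg, DAP = 1.733 kg, potassium sulfate = 1.848 kg.
Objective = 0.68·0.9128 + 0.82·1.733 + 1.21·1.848 = 4.2778.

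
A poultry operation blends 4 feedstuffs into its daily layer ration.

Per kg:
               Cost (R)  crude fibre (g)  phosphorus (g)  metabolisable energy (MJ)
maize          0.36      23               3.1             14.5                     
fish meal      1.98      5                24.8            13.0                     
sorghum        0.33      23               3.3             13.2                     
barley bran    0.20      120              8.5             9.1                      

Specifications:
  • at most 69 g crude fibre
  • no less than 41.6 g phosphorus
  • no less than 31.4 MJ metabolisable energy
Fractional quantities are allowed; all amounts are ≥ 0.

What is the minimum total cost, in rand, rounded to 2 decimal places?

Set it up as a linear program. Let x1 = kg of maize, x2 = kg of fish meal, x3 = kg of sorghum, x4 = kg of barley bran.
Minimise 0.36x1 + 1.98x2 + 0.33x3 + 0.2x4 s.t.:
  23x1 + 5x2 + 23x3 + 120x4 ≤ 69   (crude fibre)
  3.1x1 + 24.8x2 + 3.3x3 + 8.5x4 ≥ 41.6   (phosphorus)
  14.5x1 + 13x2 + 13.2x3 + 9.1x4 ≥ 31.4   (metabolisable energy)
  x1, x2, x3, x4 ≥ 0.
At the optimum only fish meal, sorghum, barley bran are positive (maize = 0). There the crude fibre, phosphorus, metabolisable energy constraints are tight.
Solving gives x2 = 1.455, x3 = 0.681, x4 = 0.3838.
Hence cost = 1.98·1.455 + 0.33·0.681 + 0.2·0.3838 = R3.1824.

R3.18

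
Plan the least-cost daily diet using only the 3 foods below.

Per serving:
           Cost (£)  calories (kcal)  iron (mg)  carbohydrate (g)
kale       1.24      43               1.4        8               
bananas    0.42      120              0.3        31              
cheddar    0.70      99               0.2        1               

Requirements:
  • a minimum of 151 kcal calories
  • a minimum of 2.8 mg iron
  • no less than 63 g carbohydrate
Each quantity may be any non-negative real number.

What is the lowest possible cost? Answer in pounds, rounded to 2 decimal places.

£2.73

This is a linear program. Let x1 = servings of kale, x2 = servings of bananas, x3 = servings of cheddar.
Minimize 1.24x1 + 0.42x2 + 0.7x3 subject to:
  43x1 + 120x2 + 99x3 ≥ 151   (calories)
  1.4x1 + 0.3x2 + 0.2x3 ≥ 2.8   (iron)
  8x1 + 31x2 + 1x3 ≥ 63   (carbohydrate)
  x1, x2, x3 ≥ 0.
The optimal basis is {kale, bananas}; cheddar drops out. Binding constraints: iron and carbohydrate.
That vertex is x1 = 1.656, x2 = 1.605.
Cost = 1.24·1.656 + 0.42·1.605 = 2.7275.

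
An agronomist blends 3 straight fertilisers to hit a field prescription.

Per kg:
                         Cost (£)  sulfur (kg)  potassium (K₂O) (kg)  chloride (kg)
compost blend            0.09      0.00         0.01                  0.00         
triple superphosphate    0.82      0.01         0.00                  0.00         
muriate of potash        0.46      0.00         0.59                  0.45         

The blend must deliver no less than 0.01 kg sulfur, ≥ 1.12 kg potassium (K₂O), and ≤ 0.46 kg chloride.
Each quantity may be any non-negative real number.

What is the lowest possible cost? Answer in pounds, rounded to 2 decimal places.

Treat it as an LP. Let x1 = kg of compost blend, x2 = kg of triple superphosphate, x3 = kg of muriate of potash.
Minimise 0.09x1 + 0.82x2 + 0.46x3 s.t.:
  0.01x2 ≥ 0.01   (sulfur)
  0.01x1 + 0.59x3 ≥ 1.12   (potassium (K₂O))
  0.45x3 ≤ 0.46   (chloride)
  x1, x2, x3 ≥ 0.
The optimal mix uses every input. Binding constraints: sulfur, potassium (K₂O), chloride.
Solving gives x1 = 51.69, x2 = 1, x3 = 1.022.
Total cost: 0.09·51.69 + 0.82·1 + 0.46·1.022 = 5.9422.

£5.94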